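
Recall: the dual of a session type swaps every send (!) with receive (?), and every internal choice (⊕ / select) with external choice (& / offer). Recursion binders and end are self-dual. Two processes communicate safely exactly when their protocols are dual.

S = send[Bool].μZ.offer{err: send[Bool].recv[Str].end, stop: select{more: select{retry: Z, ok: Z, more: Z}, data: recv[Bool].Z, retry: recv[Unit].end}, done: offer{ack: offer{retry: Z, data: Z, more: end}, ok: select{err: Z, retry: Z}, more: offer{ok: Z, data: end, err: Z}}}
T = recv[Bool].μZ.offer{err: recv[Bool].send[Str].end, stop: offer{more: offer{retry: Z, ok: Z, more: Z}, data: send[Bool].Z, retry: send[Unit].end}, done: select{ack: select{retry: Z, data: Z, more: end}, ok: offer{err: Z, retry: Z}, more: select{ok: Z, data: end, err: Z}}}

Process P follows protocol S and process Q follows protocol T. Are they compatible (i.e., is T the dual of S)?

NO

send[Bool] | recv[Bool]  match
  μZ | μZ  match (rec unchanged)
    offer{err,stop,done} | offer{err,stop,done}  ✗ choice polarity not flipped — not dual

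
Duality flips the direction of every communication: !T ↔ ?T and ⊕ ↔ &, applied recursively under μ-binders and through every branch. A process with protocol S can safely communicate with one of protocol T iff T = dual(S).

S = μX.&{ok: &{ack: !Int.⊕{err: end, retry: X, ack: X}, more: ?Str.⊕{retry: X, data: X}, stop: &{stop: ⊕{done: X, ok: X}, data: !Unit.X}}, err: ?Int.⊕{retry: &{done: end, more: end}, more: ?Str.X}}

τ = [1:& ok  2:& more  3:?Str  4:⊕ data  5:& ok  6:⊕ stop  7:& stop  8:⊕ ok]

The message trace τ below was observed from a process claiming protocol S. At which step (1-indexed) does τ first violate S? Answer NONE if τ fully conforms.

step 1: & ok  ok  now at &{ack: !Int.⊕{err: end, retry: μX.…, ack: μX.…}, more: ?Str.⊕{retry: μX.…, data: μX.…}, stop: &{stop: ⊕{done: μX.…, ok: μX.…}, data: !Unit.μX.…}}
step 2: & more  ok  now at ?Str.⊕{retry: μX.…, data: μX.…}
step 3: ?Str  ok  now at ⊕{retry: μX.…, data: μX.…}
step 4: ⊕ data  ok  now at μX.…
step 5: & ok  ok  now at &{ack: !Int.⊕{err: end, retry: μX.…, ack: μX.…}, more: ?Str.⊕{retry: μX.…, data: μX.…}, stop: &{stop: ⊕{done: μX.…, ok: μX.…}, data: !Unit.μX.…}}
step 6: got ⊕ stop, protocol expects & ack or & more or & stop  ✗

6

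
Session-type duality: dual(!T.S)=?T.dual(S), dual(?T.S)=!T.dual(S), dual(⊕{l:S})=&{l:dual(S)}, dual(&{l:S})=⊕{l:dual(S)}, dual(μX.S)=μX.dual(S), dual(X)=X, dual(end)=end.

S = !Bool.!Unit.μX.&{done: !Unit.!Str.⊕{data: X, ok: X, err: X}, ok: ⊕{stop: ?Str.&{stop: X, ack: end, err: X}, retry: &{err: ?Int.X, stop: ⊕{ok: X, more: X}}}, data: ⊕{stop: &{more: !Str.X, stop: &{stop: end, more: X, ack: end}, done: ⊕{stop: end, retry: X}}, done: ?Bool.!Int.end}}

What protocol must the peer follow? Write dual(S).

!Bool = ?Bool
  !Unit = ?Unit
    μX = μX  (rec unchanged)
      &{done,ok,data} = ⊕{done,ok,data}  (external→internal)
        case done:
          !Unit = ?Unit
            !Str = ?Str
              ⊕{data,ok,err} = &{data,ok,err}  (internal→external)
                case data:
                  X self-dual
                case ok:
                  X self-dual
                case err:
                  X self-dual
        case ok:
          ⊕{stop,retry} = &{stop,retry}  (internal→external)
            case stop:
              ?Str = !Str
                &{stop,ack,err} = ⊕{stop,ack,err}  (external→internal)
                  case stop:
                    X self-dual
                  case ack:
                    end self-dual
                  case err:
                    X self-dual
            case retry:
              &{err,stop} = ⊕{err,stop}  (external→internal)
                case err:
                  ?Int = !Int
                    X self-dual
                case stop:
                  ⊕{ok,more} = &{ok,more}  (internal→external)
                    case ok:
                      X self-dual
                    case more:
                      X self-dual
        case data:
          ⊕{stop,done} = &{stop,done}  (internal→external)
            case stop:
              &{more,stop,done} = ⊕{more,stop,done}  (external→internal)
                case more:
                  !Str = ?Str
                    X self-dual
                case stop:
                  &{stop,more,ack} = ⊕{stop,more,ack}  (external→internal)
                    case stop:
                      end self-dual
                    case more:
                      X self-dual
                    case ack:
                      end self-dual
                case done:
                  ⊕{stop,retry} = &{stop,retry}  (internal→external)
                    case stop:
                      end self-dual
                    case retry:
                      X self-dual
            case done:
              ?Bool = !Bool
                !Int = ?Int
                  end self-dual

?Bool.?Unit.μX.⊕{done: ?Unit.?Str.&{data: X, ok: X, err: X}, ok: &{stop: !Str.⊕{stop: X, ack: end, err: X}, retry: ⊕{err: !Int.X, stop: &{ok: X, more: X}}}, data: &{stop: ⊕{more: ?Str.X, stop: ⊕{stop: end, more: X, ack: end}, done: &{stop: end, retry: X}}, done: !Bool.?Int.end}}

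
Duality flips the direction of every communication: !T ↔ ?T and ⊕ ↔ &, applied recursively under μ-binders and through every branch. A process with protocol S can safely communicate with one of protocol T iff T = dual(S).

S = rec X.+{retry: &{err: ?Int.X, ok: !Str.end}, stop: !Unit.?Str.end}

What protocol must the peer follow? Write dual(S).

rec X → rec X  (μ self-dual)
  +{retry,stop} → &{retry,stop}  (select→offer)
    [retry]
      &{err,ok} → +{err,ok}  (&→⊕)
        [err]
          ?Int → !Int
            dual(X) = X
        [ok]
          !Str → ?Str
            dual(end) = end
    [stop]
      !Unit → ?Unit
        ?Str → !Str
          dual(end) = end

rec X.&{retry: +{err: !Int.X, ok: ?Str.end}, stop: ?Unit.!Str.end}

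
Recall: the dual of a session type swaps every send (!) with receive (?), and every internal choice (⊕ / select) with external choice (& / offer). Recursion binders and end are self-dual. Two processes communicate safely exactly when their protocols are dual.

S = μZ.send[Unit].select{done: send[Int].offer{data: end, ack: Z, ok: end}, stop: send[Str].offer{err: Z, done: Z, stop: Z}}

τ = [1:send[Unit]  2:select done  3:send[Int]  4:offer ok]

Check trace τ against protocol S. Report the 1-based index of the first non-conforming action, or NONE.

[1] send[Unit]  ok  state: select{done: send[Int].offer{data: end, ack: μZ.…, ok: end}, stop: send[Str].offer{err: μZ.…, done: μZ.…, stop: μZ.…}}
[2] select done  ok  state: send[Int].offer{data: end, ack: μZ.…, ok: end}
[3] send[Int]  ok  state: offer{data: end, ack: μZ.…, ok: end}
[4] offer ok  ok  state: end
trace exhausted — no violation

NONE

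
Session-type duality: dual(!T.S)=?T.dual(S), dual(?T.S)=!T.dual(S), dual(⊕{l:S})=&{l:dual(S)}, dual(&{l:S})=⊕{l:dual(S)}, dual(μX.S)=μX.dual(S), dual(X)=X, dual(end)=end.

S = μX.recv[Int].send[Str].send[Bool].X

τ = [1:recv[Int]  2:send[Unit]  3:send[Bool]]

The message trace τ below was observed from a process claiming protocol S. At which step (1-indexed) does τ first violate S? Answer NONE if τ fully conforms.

[1] recv[Int]  ✓  cont: send[Str].send[Bool].μX.…
[2] got send[Unit], protocol expects send[Str]  ✗

2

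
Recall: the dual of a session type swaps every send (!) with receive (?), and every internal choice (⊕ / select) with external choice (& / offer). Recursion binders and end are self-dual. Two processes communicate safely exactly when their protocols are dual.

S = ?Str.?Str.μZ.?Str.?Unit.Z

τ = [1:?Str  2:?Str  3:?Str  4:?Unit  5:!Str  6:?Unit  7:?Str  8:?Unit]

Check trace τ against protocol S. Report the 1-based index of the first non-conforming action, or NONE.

[1] ?Str  ok  residual = ?Str.μZ.…
[2] ?Str  ok  residual = μZ.…
[3] ?Str  ok  residual = ?Unit.μZ.…
[4] ?Unit  ok  residual = μZ.…
[5] got !Str, protocol expects ?Str  ✗

5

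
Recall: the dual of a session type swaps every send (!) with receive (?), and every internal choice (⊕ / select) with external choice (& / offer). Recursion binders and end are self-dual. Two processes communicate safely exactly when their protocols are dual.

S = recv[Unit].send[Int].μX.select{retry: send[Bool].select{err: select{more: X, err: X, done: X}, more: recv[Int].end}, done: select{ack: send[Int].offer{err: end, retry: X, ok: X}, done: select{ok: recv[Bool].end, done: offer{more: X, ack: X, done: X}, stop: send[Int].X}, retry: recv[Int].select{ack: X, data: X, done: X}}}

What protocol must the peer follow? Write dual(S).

send[Unit].recv[Int].μX.offer{retry: recv[Bool].offer{err: offer{more: X, err: X, done: X}, more: send[Int].end}, done: offer{ack: recv[Int].select{err: end, retry: X, ok: X}, done: offer{ok: send[Bool].end, done: select{more: X, ack: X, done: X}, stop: recv[Int].X}, retry: send[Int].offer{ack: X, data: X, done: X}}}

recv[Unit] → send[Unit]
  send[Int] → recv[Int]
    μX → μX  (μ self-dual)
      select{retry,done} → offer{retry,done}  (internal→external)
        [retry]
          send[Bool] → recv[Bool]
            select{err,more} → offer{err,more}  (internal→external)
              [err]
                select{more,err,done} → offer{more,err,done}  (internal→external)
                  [more]
                    dual(X) = X
                  [err]
                    dual(X) = X
                  [done]
                    dual(X) = X
              [more]
                recv[Int] → send[Int]
                  dual(end) = end
        [done]
          select{ack,done,retry} → offer{ack,done,retry}  (internal→external)
            [ack]
              send[Int] → recv[Int]
                offer{err,retry,ok} → select{err,retry,ok}  (offer→select)
                  [err]
                    dual(end) = end
                  [retry]
                    dual(X) = X
                  [ok]
                    dual(X) = X
            [done]
              select{ok,done,stop} → offer{ok,done,stop}  (internal→external)
                [ok]
                  recv[Bool] → send[Bool]
                    dual(end) = end
                [done]
                  offer{more,ack,done} → select{more,ack,done}  (offer→select)
                    [more]
                      dual(X) = X
                    [ack]
                      dual(X) = X
                    [done]
                      dual(X) = X
                [stop]
                  send[Int] → recv[Int]
                    dual(X) = X
            [retry]
              recv[Int] → send[Int]
                select{ack,data,done} → offer{ack,data,done}  (internal→external)
                  [ack]
                    dual(X) = X
                  [data]
                    dual(X) = X
                  [done]
                    dual(X) = X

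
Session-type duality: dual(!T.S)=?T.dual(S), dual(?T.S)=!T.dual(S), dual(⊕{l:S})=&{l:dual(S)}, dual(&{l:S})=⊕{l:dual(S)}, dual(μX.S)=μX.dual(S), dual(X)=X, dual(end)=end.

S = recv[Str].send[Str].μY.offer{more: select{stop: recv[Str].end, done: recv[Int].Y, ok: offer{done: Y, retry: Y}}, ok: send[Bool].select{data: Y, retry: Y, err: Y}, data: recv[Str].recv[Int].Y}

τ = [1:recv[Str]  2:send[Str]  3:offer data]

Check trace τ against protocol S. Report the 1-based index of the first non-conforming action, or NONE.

NONE

step 1: recv[Str]  ✓  cont: send[Str].μY.…
step 2: send[Str]  ✓  cont: μY.…
step 3: offer data  ✓  cont: recv[Str].recv[Int].μY.…
τ conforms to S (length 3)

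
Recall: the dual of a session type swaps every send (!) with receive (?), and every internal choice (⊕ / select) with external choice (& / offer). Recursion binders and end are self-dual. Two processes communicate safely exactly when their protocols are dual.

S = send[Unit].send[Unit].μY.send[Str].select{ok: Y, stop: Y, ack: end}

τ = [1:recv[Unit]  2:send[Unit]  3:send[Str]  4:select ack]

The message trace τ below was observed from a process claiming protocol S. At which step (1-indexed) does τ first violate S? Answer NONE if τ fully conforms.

@1 got recv[Unit], protocol expects send[Unit]  ✗

1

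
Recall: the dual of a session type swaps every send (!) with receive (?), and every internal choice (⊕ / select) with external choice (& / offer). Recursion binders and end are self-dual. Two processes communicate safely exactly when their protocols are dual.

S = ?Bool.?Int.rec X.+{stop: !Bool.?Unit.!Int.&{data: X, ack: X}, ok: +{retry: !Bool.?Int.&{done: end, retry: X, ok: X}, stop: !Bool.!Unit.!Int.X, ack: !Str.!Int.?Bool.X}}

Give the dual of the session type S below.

!Bool.!Int.rec X.&{stop: ?Bool.!Unit.?Int.+{data: X, ack: X}, ok: &{retry: ?Bool.!Int.+{done: end, retry: X, ok: X}, stop: ?Bool.?Unit.?Int.X, ack: ?Str.?Int.!Bool.X}}

?Bool ↦ !Bool
  ?Int ↦ !Int
    rec X ↦ rec X  (rec unchanged)
      +{stop,ok} ↦ &{stop,ok}  (select→offer)
        [stop]
          !Bool ↦ ?Bool
            ?Unit ↦ !Unit
              !Int ↦ ?Int
                &{data,ack} ↦ +{data,ack}  (external→internal)
                  [data]
                    dual(X) = X
                  [ack]
                    dual(X) = X
        [ok]
          +{retry,stop,ack} ↦ &{retry,stop,ack}  (select→offer)
            [retry]
              !Bool ↦ ?Bool
                ?Int ↦ !Int
                  &{done,retry,ok} ↦ +{done,retry,ok}  (external→internal)
                    [done]
                      dual(end) = end
                    [retry]
                      dual(X) = X
                    [ok]
                      dual(X) = X
            [stop]
              !Bool ↦ ?Bool
                !Unit ↦ ?Unit
                  !Int ↦ ?Int
                    dual(X) = X
            [ack]
              !Str ↦ ?Str
                !Int ↦ ?Int
                  ?Bool ↦ !Bool
                    dual(X) = X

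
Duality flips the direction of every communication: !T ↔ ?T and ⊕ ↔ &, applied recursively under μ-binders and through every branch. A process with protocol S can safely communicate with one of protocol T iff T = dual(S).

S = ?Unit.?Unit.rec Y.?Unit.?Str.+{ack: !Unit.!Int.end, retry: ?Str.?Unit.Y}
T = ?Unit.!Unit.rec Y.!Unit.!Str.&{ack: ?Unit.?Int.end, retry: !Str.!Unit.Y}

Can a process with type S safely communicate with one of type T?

?Unit | ?Unit  ✗ same direction on both sides — not dual

NO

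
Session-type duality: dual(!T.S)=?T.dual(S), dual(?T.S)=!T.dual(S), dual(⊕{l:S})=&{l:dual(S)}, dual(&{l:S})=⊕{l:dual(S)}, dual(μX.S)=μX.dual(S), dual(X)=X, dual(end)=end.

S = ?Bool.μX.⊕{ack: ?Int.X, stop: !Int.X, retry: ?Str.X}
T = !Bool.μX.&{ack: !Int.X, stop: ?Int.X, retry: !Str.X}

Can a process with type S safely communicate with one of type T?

YES

?Bool vs !Bool  ✓
  μX vs μX  ✓ (binder kept)
    ⊕{ack,stop,retry} vs &{ack,stop,retry}  ✓ label sets agree
      case ack:
        ?Int vs !Int  ✓
          X vs X  ✓
      case stop:
        !Int vs ?Int  ✓
          X vs X  ✓
      case retry:
        ?Str vs !Str  ✓
          X vs X  ✓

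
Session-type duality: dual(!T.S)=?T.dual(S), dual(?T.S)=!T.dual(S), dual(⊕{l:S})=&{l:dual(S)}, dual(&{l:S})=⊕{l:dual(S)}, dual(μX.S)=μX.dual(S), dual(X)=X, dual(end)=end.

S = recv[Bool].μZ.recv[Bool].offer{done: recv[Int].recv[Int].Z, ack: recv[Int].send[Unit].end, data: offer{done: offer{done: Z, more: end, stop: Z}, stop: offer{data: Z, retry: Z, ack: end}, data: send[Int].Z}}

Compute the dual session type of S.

recv[Bool] → send[Bool]
  μZ → μZ  (μ self-dual)
    recv[Bool] → send[Bool]
      offer{done,ack,data} → select{done,ack,data}  (external→internal)
        case done:
          recv[Int] → send[Int]
            recv[Int] → send[Int]
              Z ↦ Z
        case ack:
          recv[Int] → send[Int]
            send[Unit] → recv[Unit]
              end ↦ end
        case data:
          offer{done,stop,data} → select{done,stop,data}  (external→internal)
            case done:
              offer{done,more,stop} → select{done,more,stop}  (external→internal)
                case done:
                  Z ↦ Z
                case more:
                  end ↦ end
                case stop:
                  Z ↦ Z
            case stop:
              offer{data,retry,ack} → select{data,retry,ack}  (external→internal)
                case data:
                  Z ↦ Z
                case retry:
                  Z ↦ Z
                case ack:
                  end ↦ end
            case data:
              send[Int] → recv[Int]
                Z ↦ Z

send[Bool].μZ.send[Bool].select{done: send[Int].send[Int].Z, ack: send[Int].recv[Unit].end, data: select{done: select{done: Z, more: end, stop: Z}, stop: select{data: Z, retry: Z, ack: end}, data: recv[Int].Z}}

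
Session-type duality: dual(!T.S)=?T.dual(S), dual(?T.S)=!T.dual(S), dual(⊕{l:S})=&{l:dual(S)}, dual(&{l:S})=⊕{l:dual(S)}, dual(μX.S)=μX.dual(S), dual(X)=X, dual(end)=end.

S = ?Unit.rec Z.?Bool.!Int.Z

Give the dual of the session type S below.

!Unit.rec Z.!Bool.?Int.Z

?Unit ↦ !Unit
  rec Z ↦ rec Z  (binder kept)
    ?Bool ↦ !Bool
      !Int ↦ ?Int
        dual(Z) = Z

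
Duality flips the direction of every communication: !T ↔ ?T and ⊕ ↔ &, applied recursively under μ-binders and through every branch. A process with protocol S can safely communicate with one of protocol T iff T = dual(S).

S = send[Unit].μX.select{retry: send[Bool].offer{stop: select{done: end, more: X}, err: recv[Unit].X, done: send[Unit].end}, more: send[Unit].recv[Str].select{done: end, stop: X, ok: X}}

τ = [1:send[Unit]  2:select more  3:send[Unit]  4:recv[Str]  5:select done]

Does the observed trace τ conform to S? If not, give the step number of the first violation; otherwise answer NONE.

NONE

@1 send[Unit]  match  now at μX.…
@2 select more  match  now at send[Unit].recv[Str].select{done: end, stop: μX.…, ok: μX.…}
@3 send[Unit]  match  now at recv[Str].select{done: end, stop: μX.…, ok: μX.…}
@4 recv[Str]  match  now at select{done: end, stop: μX.…, ok: μX.…}
@5 select done  match  now at end
trace exhausted — no violation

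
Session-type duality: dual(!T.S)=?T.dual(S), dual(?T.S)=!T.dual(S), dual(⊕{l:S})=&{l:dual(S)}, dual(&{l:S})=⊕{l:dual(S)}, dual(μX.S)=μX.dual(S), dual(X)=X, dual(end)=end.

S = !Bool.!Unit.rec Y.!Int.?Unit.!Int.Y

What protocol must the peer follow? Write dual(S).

!Bool → ?Bool
  !Unit → ?Unit
    rec Y → rec Y  (rec unchanged)
      !Int → ?Int
        ?Unit → !Unit
          !Int → ?Int
            dual(Y) = Y

?Bool.?Unit.rec Y.?Int.!Unit.?Int.Y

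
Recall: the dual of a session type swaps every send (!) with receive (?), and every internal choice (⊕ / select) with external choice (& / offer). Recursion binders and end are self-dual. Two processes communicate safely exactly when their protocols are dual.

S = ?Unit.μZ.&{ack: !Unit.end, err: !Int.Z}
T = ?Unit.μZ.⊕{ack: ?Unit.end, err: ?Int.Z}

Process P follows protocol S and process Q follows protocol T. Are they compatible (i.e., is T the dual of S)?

?Unit vs ?Unit  ✗ same direction on both sides — not dual

NO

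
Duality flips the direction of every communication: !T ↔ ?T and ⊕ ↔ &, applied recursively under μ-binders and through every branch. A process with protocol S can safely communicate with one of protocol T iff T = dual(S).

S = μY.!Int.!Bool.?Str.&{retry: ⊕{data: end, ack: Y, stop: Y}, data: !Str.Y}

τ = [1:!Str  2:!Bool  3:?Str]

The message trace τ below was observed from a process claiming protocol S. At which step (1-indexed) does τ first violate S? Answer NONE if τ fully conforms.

1

step 1: got !Str, protocol expects !Int  ✗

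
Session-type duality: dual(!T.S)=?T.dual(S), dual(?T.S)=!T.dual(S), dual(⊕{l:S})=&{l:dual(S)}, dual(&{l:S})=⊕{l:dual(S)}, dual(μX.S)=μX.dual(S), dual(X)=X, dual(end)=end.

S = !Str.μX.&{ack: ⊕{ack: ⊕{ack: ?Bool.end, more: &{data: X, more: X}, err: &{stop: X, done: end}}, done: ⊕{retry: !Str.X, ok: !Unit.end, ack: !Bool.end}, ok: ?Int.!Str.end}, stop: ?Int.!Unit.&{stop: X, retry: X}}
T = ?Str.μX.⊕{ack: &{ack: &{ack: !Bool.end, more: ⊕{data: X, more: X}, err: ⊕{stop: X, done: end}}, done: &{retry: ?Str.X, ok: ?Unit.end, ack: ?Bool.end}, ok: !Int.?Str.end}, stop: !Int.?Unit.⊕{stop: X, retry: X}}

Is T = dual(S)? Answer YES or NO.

!Str ‖ ?Str  match
  μX ‖ μX  match (rec unchanged)
    &{ack,stop} ‖ ⊕{ack,stop}  match same labels
      • ack:
        ⊕{ack,done,ok} ‖ &{ack,done,ok}  match same labels
          • ack:
            ⊕{ack,more,err} ‖ &{ack,more,err}  match same labels
              • ack:
                ?Bool ‖ !Bool  match
                  end ‖ end  match
              • more:
                &{data,more} ‖ ⊕{data,more}  match same labels
                  • data:
                    X ‖ X  match
                  • more:
                    X ‖ X  match
              • err:
                &{stop,done} ‖ ⊕{stop,done}  match same labels
                  • stop:
                    X ‖ X  match
                  • done:
                    end ‖ end  match
          • done:
            ⊕{retry,ok,ack} ‖ &{retry,ok,ack}  match same labels
              • retry:
                !Str ‖ ?Str  match
                  X ‖ X  match
              • ok:
                !Unit ‖ ?Unit  match
                  end ‖ end  match
              • ack:
                !Bool ‖ ?Bool  match
                  end ‖ end  match
          • ok:
            ?Int ‖ !Int  match
              !Str ‖ ?Str  match
                end ‖ end  match
      • stop:
        ?Int ‖ !Int  match
          !Unit ‖ ?Unit  match
            &{stop,retry} ‖ ⊕{stop,retry}  match same labels
              • stop:
                X ‖ X  match
              • retry:
                X ‖ X  match

YES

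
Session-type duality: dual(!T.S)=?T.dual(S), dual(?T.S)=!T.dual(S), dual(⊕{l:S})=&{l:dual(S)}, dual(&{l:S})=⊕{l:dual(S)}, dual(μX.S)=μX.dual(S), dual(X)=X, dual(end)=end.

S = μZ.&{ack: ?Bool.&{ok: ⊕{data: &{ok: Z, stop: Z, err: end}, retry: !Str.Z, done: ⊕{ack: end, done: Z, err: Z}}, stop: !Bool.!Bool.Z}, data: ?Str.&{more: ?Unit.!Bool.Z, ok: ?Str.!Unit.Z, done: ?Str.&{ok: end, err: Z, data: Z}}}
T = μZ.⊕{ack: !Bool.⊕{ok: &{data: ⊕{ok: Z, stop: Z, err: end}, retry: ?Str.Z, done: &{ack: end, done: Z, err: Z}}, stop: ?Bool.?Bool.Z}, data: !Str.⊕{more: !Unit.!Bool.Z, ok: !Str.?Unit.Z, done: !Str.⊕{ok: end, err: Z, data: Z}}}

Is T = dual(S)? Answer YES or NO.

μZ | μZ  match (μ self-dual)
  &{ack,data} | ⊕{ack,data}  match label sets agree
    [ack]
      ?Bool | !Bool  match
        &{ok,stop} | ⊕{ok,stop}  match label sets agree
          [ok]
            ⊕{data,retry,done} | &{data,retry,done}  match label sets agree
              [data]
                &{ok,stop,err} | ⊕{ok,stop,err}  match label sets agree
                  [ok]
                    Z | Z  match
                  [stop]
                    Z | Z  match
                  [err]
                    end | end  match
              [retry]
                !Str | ?Str  match
                  Z | Z  match
              [done]
                ⊕{ack,done,err} | &{ack,done,err}  match label sets agree
                  [ack]
                    end | end  match
                  [done]
                    Z | Z  match
                  [err]
                    Z | Z  match
          [stop]
            !Bool | ?Bool  match
              !Bool | ?Bool  match
                Z | Z  match
    [data]
      ?Str | !Str  match
        &{more,ok,done} | ⊕{more,ok,done}  match label sets agree
          [more]
            ?Unit | !Unit  match
              !Bool | !Bool  ✗ same direction on both sides — not dual

NO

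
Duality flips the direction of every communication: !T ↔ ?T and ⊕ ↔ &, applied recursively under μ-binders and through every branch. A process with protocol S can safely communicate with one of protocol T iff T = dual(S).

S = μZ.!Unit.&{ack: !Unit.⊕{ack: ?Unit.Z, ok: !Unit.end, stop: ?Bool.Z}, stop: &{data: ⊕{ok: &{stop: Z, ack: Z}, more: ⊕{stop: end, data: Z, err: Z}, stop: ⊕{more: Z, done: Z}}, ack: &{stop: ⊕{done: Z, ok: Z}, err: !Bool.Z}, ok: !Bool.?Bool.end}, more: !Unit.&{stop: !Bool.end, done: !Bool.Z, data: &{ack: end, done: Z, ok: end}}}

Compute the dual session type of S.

μZ ↦ μZ  (μ self-dual)
  !Unit ↦ ?Unit
    &{ack,stop,more} ↦ ⊕{ack,stop,more}  (&→⊕)
      case ack:
        !Unit ↦ ?Unit
          ⊕{ack,ok,stop} ↦ &{ack,ok,stop}  (internal→external)
            case ack:
              ?Unit ↦ !Unit
                Z self-dual
            case ok:
              !Unit ↦ ?Unit
                end self-dual
            case stop:
              ?Bool ↦ !Bool
                Z self-dual
      case stop:
        &{data,ack,ok} ↦ ⊕{data,ack,ok}  (&→⊕)
          case data:
            ⊕{ok,more,stop} ↦ &{ok,more,stop}  (internal→external)
              case ok:
                &{stop,ack} ↦ ⊕{stop,ack}  (&→⊕)
                  case stop:
                    Z self-dual
                  case ack:
                    Z self-dual
              case more:
                ⊕{stop,data,err} ↦ &{stop,data,err}  (internal→external)
                  case stop:
                    end self-dual
                  case data:
                    Z self-dual
                  case err:
                    Z self-dual
              case stop:
                ⊕{more,done} ↦ &{more,done}  (internal→external)
                  case more:
                    Z self-dual
                  case done:
                    Z self-dual
          case ack:
            &{stop,err} ↦ ⊕{stop,err}  (&→⊕)
              case stop:
                ⊕{done,ok} ↦ &{done,ok}  (internal→external)
                  case done:
                    Z self-dual
                  case ok:
                    Z self-dual
              case err:
                !Bool ↦ ?Bool
                  Z self-dual
          case ok:
            !Bool ↦ ?Bool
              ?Bool ↦ !Bool
                end self-dual
      case more:
        !Unit ↦ ?Unit
          &{stop,done,data} ↦ ⊕{stop,done,data}  (&→⊕)
            case stop:
              !Bool ↦ ?Bool
                end self-dual
            case done:
              !Bool ↦ ?Bool
                Z self-dual
            case data:
              &{ack,done,ok} ↦ ⊕{ack,done,ok}  (&→⊕)
                case ack:
                  end self-dual
                case done:
                  Z self-dual
                case ok:
                  end self-dual

μZ.?Unit.⊕{ack: ?Unit.&{ack: !Unit.Z, ok: ?Unit.end, stop: !Bool.Z}, stop: ⊕{data: &{ok: ⊕{stop: Z, ack: Z}, more: &{stop: end, data: Z, err: Z}, stop: &{more: Z, done: Z}}, ack: ⊕{stop: &{done: Z, ok: Z}, err: ?Bool.Z}, ok: ?Bool.!Bool.end}, more: ?Unit.⊕{stop: ?Bool.end, done: ?Bool.Z, data: ⊕{ack: end, done: Z, ok: end}}}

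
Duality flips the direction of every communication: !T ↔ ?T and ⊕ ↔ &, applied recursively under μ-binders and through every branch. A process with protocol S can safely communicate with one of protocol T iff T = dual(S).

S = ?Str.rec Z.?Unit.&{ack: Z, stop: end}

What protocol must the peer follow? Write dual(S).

!Str.rec Z.!Unit.+{ack: Z, stop: end}

?Str = !Str
  rec Z = rec Z  (μ self-dual)
    ?Unit = !Unit
      &{ack,stop} = +{ack,stop}  (external→internal)
        • ack:
          Z ↦ Z
        • stop:
          end ↦ end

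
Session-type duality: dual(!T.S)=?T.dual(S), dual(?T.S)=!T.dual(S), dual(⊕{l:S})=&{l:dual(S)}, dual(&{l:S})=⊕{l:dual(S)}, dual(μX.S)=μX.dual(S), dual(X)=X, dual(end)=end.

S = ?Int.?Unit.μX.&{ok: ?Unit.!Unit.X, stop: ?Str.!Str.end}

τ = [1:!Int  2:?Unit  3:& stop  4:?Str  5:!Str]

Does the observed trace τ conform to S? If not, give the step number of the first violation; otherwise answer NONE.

1

step 1: got !Int, protocol expects ?Int  ✗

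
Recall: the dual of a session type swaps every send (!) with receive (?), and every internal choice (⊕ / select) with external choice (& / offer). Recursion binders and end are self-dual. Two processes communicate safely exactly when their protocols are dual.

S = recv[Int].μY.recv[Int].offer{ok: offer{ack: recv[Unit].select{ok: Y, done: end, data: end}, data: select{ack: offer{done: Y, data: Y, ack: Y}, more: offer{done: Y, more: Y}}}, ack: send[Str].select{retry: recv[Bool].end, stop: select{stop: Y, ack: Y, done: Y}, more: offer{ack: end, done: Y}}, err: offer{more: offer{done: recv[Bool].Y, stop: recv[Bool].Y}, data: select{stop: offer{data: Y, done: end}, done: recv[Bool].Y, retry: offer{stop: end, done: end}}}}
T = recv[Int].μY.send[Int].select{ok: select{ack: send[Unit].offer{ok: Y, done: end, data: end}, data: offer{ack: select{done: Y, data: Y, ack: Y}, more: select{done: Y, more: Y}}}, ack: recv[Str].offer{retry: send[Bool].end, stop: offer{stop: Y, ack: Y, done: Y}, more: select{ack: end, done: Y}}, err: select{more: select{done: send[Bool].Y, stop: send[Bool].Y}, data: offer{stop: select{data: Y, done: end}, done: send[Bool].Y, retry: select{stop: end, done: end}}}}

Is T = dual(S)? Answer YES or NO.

recv[Int] vs recv[Int]  ✗ same direction on both sides — not dual

NO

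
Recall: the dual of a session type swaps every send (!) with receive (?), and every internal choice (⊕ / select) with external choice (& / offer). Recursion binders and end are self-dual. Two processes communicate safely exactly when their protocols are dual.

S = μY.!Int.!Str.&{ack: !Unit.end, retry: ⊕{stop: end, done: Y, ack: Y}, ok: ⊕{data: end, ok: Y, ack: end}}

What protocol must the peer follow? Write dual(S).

μY → μY  (binder kept)
  !Int → ?Int
    !Str → ?Str
      &{ack,retry,ok} → ⊕{ack,retry,ok}  (offer→select)
        case ack:
          !Unit → ?Unit
            end ↦ end
        case retry:
          ⊕{stop,done,ack} → &{stop,done,ack}  (⊕→&)
            case stop:
              end ↦ end
            case done:
              Y ↦ Y
            case ack:
              Y ↦ Y
        case ok:
          ⊕{data,ok,ack} → &{data,ok,ack}  (⊕→&)
            case data:
              end ↦ end
            case ok:
              Y ↦ Y
            case ack:
              end ↦ end

μY.?Int.?Str.⊕{ack: ?Unit.end, retry: &{stop: end, done: Y, ack: Y}, ok: &{data: end, ok: Y, ack: end}}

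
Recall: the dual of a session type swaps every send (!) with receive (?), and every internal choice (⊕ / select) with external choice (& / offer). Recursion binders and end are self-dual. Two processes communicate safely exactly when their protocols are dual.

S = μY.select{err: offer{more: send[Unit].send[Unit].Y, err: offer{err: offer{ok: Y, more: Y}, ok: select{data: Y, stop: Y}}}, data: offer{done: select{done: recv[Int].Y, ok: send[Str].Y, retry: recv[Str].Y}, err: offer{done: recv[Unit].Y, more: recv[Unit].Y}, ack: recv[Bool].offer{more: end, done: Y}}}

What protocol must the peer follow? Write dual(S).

μY.offer{err: select{more: recv[Unit].recv[Unit].Y, err: select{err: select{ok: Y, more: Y}, ok: offer{data: Y, stop: Y}}}, data: select{done: offer{done: send[Int].Y, ok: recv[Str].Y, retry: send[Str].Y}, err: select{done: send[Unit].Y, more: send[Unit].Y}, ack: send[Bool].select{more: end, done: Y}}}

μY ↦ μY  (binder kept)
  select{err,data} ↦ offer{err,data}  (internal→external)
    [err]
      offer{more,err} ↦ select{more,err}  (external→internal)
        [more]
          send[Unit] ↦ recv[Unit]
            send[Unit] ↦ recv[Unit]
              Y self-dual
        [err]
          offer{err,ok} ↦ select{err,ok}  (external→internal)
            [err]
              offer{ok,more} ↦ select{ok,more}  (external→internal)
                [ok]
                  Y self-dual
                [more]
                  Y self-dual
            [ok]
              select{data,stop} ↦ offer{data,stop}  (internal→external)
                [data]
                  Y self-dual
                [stop]
                  Y self-dual
    [data]
      offer{done,err,ack} ↦ select{done,err,ack}  (external→internal)
        [done]
          select{done,ok,retry} ↦ offer{done,ok,retry}  (internal→external)
            [done]
              recv[Int] ↦ send[Int]
                Y self-dual
            [ok]
              send[Str] ↦ recv[Str]
                Y self-dual
            [retry]
              recv[Str] ↦ send[Str]
                Y self-dual
        [err]
          offer{done,more} ↦ select{done,more}  (external→internal)
            [done]
              recv[Unit] ↦ send[Unit]
                Y self-dual
            [more]
              recv[Unit] ↦ send[Unit]
                Y self-dual
        [ack]
          recv[Bool] ↦ send[Bool]
            offer{more,done} ↦ select{more,done}  (external→internal)
              [more]
                end self-dual
              [done]
                Y self-dual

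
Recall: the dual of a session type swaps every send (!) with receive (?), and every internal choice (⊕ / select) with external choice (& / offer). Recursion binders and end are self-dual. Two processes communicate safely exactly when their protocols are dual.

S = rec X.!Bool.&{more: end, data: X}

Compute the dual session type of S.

rec X → rec X  (binder kept)
  !Bool → ?Bool
    &{more,data} → +{more,data}  (external→internal)
      [more]
        end ↦ end
      [data]
        X ↦ X

rec X.?Bool.+{more: end, data: X}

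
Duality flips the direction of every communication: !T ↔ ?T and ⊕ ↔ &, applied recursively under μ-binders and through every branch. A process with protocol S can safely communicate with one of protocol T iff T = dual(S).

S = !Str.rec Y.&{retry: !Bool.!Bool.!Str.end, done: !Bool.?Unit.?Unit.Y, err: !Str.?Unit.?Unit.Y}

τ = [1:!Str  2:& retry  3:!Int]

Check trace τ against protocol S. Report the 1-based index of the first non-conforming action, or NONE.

3

@1 !Str  ✓  cont: rec Y.…
@2 & retry  ✓  cont: !Bool.!Bool.!Str.end
@3 got !Int, protocol expects !Bool  ✗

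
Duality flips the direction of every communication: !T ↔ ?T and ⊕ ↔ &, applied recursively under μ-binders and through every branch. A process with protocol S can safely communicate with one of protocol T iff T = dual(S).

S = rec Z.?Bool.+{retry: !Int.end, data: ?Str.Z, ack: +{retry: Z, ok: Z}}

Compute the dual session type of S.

rec Z → rec Z  (binder kept)
  ?Bool → !Bool
    +{retry,data,ack} → &{retry,data,ack}  (⊕→&)
      case retry:
        !Int → ?Int
          dual(end) = end
      case data:
        ?Str → !Str
          dual(Z) = Z
      case ack:
        +{retry,ok} → &{retry,ok}  (⊕→&)
          case retry:
            dual(Z) = Z
          case ok:
            dual(Z) = Z

rec Z.!Bool.&{retry: ?Int.end, data: !Str.Z, ack: &{retry: Z, ok: Z}}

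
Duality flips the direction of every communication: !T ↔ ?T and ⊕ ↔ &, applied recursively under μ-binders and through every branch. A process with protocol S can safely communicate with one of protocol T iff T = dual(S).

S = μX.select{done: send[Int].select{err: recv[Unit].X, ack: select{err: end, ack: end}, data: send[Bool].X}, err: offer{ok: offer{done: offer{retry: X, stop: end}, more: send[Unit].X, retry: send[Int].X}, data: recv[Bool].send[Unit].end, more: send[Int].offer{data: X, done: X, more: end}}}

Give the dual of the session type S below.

μX → μX  (rec unchanged)
  select{done,err} → offer{done,err}  (select→offer)
    case done:
      send[Int] → recv[Int]
        select{err,ack,data} → offer{err,ack,data}  (select→offer)
          case err:
            recv[Unit] → send[Unit]
              X self-dual
          case ack:
            select{err,ack} → offer{err,ack}  (select→offer)
              case err:
                end self-dual
              case ack:
                end self-dual
          case data:
            send[Bool] → recv[Bool]
              X self-dual
    case err:
      offer{ok,data,more} → select{ok,data,more}  (external→internal)
        case ok:
          offer{done,more,retry} → select{done,more,retry}  (external→internal)
            case done:
              offer{retry,stop} → select{retry,stop}  (external→internal)
                case retry:
                  X self-dual
                case stop:
                  end self-dual
            case more:
              send[Unit] → recv[Unit]
                X self-dual
            case retry:
              send[Int] → recv[Int]
                X self-dual
        case data:
          recv[Bool] → send[Bool]
            send[Unit] → recv[Unit]
              end self-dual
        case more:
          send[Int] → recv[Int]
            offer{data,done,more} → select{data,done,more}  (external→internal)
              case data:
                X self-dual
              case done:
                X self-dual
              case more:
                end self-dual

μX.offer{done: recv[Int].offer{err: send[Unit].X, ack: offer{err: end, ack: end}, data: recv[Bool].X}, err: select{ok: select{done: select{retry: X, stop: end}, more: recv[Unit].X, retry: recv[Int].X}, data: send[Bool].recv[Unit].end, more: recv[Int].select{data: X, done: X, more: end}}}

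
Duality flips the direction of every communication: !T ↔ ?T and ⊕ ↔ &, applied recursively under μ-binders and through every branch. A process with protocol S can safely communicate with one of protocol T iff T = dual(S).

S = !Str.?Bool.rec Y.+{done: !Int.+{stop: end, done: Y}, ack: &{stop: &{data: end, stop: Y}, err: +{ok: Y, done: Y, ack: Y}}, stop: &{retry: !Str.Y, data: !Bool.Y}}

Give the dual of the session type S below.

?Str.!Bool.rec Y.&{done: ?Int.&{stop: end, done: Y}, ack: +{stop: +{data: end, stop: Y}, err: &{ok: Y, done: Y, ack: Y}}, stop: +{retry: ?Str.Y, data: ?Bool.Y}}

!Str ↦ ?Str
  ?Bool ↦ !Bool
    rec Y ↦ rec Y  (binder kept)
      +{done,ack,stop} ↦ &{done,ack,stop}  (select→offer)
        case done:
          !Int ↦ ?Int
            +{stop,done} ↦ &{stop,done}  (select→offer)
              case stop:
                dual(end) = end
              case done:
                dual(Y) = Y
        case ack:
          &{stop,err} ↦ +{stop,err}  (offer→select)
            case stop:
              &{data,stop} ↦ +{data,stop}  (offer→select)
                case data:
                  dual(end) = end
                case stop:
                  dual(Y) = Y
            case err:
              +{ok,done,ack} ↦ &{ok,done,ack}  (select→offer)
                case ok:
                  dual(Y) = Y
                case done:
                  dual(Y) = Y
                case ack:
                  dual(Y) = Y
        case stop:
          &{retry,data} ↦ +{retry,data}  (offer→select)
            case retry:
              !Str ↦ ?Str
                dual(Y) = Y
            case data:
              !Bool ↦ ?Bool
                dual(Y) = Y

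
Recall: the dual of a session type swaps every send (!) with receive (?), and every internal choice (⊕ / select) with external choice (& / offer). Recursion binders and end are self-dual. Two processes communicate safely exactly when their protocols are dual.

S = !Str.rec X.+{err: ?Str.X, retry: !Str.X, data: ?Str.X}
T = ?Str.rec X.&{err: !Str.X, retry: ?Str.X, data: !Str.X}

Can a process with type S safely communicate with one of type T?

YES

!Str vs ?Str  ✓
  rec X vs rec X  ✓ (rec unchanged)
    +{err,retry,data} vs &{err,retry,data}  ✓ label sets agree
      [err]
        ?Str vs !Str  ✓
          X vs X  ✓
      [retry]
        !Str vs ?Str  ✓
          X vs X  ✓
      [data]
        ?Str vs !Str  ✓
          X vs X  ✓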